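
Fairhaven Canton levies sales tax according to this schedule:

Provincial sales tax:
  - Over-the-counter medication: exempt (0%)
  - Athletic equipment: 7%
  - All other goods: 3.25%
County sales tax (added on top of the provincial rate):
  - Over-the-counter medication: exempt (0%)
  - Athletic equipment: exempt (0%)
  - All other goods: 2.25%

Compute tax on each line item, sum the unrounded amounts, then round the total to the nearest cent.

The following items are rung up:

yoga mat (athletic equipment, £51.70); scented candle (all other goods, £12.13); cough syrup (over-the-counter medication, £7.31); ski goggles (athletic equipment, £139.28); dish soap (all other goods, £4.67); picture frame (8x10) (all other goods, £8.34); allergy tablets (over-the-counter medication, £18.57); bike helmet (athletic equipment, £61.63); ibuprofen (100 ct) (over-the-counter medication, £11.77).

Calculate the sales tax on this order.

£19.07

Yoga mat £51.70: athletic equipment → 7% + 0% county = 7% → £3.619
Scented candle £12.13: all other goods → 3.25% + 2.25% county = 5.5% → £0.66715
Cough syrup £7.31: over-the-counter medication → 0% + 0% county = 0% → £0.00
Ski goggles £139.28: athletic equipment → 7% + 0% county = 7% → £9.7496
Dish soap £4.67: all other goods → 3.25% + 2.25% county = 5.5% → £0.25685
Picture frame (8x10) £8.34: all other goods → 3.25% + 2.25% county = 5.5% → £0.4587
Allergy tablets £18.57: over-the-counter medication → 0% + 0% county = 0% → £0.00
Bike helmet £61.63: athletic equipment → 7% + 0% county = 7% → £4.3141
Ibuprofen (100 ct) £11.77: over-the-counter medication → 0% + 0% county = 0% → £0.00
Unrounded tax sum = £19.0654 → £19.07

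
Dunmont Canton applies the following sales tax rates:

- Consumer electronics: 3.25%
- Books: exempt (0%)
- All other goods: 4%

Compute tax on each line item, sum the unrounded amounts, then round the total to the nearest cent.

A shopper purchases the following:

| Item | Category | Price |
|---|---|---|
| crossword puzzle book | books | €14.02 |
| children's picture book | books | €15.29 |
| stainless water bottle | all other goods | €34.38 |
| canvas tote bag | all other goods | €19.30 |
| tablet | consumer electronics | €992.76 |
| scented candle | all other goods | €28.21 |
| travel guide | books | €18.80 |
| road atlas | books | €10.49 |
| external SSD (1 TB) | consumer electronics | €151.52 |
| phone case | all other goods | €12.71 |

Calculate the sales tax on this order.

Crossword puzzle book €14.02: books → 0% → €0.00
Children's picture book €15.29: books → 0% → €0.00
Stainless water bottle €34.38: all other goods → 4% → €1.3752
Canvas tote bag €19.30: all other goods → 4% → €0.772
Tablet €992.76: consumer electronics → 3.25% → €32.2647
Scented candle €28.21: all other goods → 4% → €1.1284
Travel guide €18.80: books → 0% → €0.00
Road atlas €10.49: books → 0% → €0.00
External SSD (1 TB) €151.52: consumer electronics → 3.25% → €4.9244
Phone case €12.71: all other goods → 4% → €0.5084
Unrounded tax sum = €40.9731 → €40.97

€40.97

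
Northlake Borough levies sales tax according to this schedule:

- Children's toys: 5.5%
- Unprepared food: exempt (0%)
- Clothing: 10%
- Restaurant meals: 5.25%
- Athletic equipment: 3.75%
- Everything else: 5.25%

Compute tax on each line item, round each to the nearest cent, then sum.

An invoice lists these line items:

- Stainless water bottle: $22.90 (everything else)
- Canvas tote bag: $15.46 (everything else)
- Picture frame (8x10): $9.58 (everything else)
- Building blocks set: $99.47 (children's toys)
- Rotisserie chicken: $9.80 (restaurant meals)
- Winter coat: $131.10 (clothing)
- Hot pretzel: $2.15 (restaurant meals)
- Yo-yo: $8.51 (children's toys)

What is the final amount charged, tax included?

$321.15

Stainless water bottle $22.90: everything else → 5.25% → $1.20
Canvas tote bag $15.46: everything else → 5.25% → $0.81
Picture frame (8x10) $9.58: everything else → 5.25% → $0.50
Building blocks set $99.47: children's toys → 5.5% → $5.47
Rotisserie chicken $9.80: restaurant meals → 5.25% → $0.51
Winter coat $131.10: clothing → 10% → $13.11
Hot pretzel $2.15: restaurant meals → 5.25% → $0.11
Yo-yo $8.51: children's toys → 5.5% → $0.47
Subtotal = $298.97; tax = $22.18; total due = $321.15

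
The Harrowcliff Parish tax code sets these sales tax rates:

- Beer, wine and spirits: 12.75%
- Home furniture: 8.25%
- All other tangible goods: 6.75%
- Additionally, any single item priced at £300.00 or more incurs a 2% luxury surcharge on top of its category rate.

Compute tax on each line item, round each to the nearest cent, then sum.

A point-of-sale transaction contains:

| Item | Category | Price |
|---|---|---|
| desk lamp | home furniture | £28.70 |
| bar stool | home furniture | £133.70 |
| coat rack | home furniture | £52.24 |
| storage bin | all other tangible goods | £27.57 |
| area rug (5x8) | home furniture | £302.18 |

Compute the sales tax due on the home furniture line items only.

Desk lamp £28.70: home furniture → 8.25% → £2.37
Bar stool £133.70: home furniture → 8.25% → £11.03
Coat rack £52.24: home furniture → 8.25% → £4.31
Area rug (5x8) £302.18: home furniture → 8.25% + 2% surcharge = 10.25% → £30.97
Tax on home furniture = £2.37 + £11.03 + £4.31 + £30.97 = £48.68

£48.68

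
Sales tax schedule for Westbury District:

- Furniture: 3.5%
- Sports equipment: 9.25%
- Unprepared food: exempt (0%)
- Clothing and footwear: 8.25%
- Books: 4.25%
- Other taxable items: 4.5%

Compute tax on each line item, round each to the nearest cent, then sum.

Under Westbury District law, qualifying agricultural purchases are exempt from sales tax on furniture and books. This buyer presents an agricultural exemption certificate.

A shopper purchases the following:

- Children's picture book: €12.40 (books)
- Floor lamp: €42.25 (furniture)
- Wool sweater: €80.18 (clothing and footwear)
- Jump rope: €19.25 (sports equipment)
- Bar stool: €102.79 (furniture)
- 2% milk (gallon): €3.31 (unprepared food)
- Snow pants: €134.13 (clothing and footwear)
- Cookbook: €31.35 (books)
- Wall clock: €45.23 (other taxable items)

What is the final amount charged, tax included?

Children's picture book €12.40: books, buyer-exempt → 0% → €0.00
Floor lamp €42.25: furniture, buyer-exempt → 0% → €0.00
Wool sweater €80.18: clothing and footwear → 8.25% → €6.61
Jump rope €19.25: sports equipment → 9.25% → €1.78
Bar stool €102.79: furniture, buyer-exempt → 0% → €0.00
2% milk (gallon) €3.31: unprepared food → 0% → €0.00
Snow pants €134.13: clothing and footwear → 8.25% → €11.07
Cookbook €31.35: books, buyer-exempt → 0% → €0.00
Wall clock €45.23: other taxable items → 4.5% → €2.04
Subtotal = €470.89; tax = €21.50; total due = €492.39

€492.39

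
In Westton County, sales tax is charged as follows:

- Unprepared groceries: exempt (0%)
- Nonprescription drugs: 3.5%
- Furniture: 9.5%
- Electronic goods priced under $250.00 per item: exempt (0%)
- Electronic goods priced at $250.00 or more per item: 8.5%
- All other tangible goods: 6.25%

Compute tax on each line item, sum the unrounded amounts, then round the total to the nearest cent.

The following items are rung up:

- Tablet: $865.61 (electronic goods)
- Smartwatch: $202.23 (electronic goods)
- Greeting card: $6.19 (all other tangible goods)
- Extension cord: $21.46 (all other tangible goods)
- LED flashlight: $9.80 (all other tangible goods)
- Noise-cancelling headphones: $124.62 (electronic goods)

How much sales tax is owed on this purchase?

Tablet $865.61: electronic goods, $250.00 or more → 8.5% → $73.57685
Smartwatch $202.23: electronic goods, under $250.00 → 0% → $0.00
Greeting card $6.19: all other tangible goods → 6.25% → $0.386875
Extension cord $21.46: all other tangible goods → 6.25% → $1.34125
LED flashlight $9.80: all other tangible goods → 6.25% → $0.6125
Noise-cancelling headphones $124.62: electronic goods, under $250.00 → 0% → $0.00
Unrounded tax sum = $75.917475 → $75.92

$75.92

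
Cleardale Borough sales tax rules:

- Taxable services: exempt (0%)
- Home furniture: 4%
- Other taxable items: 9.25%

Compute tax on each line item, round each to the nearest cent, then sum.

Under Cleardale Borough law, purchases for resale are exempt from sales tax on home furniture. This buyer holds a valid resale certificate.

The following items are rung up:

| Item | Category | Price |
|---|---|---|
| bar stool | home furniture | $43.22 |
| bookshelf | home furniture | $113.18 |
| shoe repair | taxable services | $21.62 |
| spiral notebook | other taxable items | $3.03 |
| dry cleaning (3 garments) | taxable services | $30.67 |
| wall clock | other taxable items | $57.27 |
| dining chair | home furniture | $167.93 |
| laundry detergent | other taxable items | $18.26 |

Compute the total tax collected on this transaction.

Bar stool $43.22: home furniture, buyer-exempt → 0% → $0.00
Bookshelf $113.18: home furniture, buyer-exempt → 0% → $0.00
Shoe repair $21.62: taxable services → 0% → $0.00
Spiral notebook $3.03: other taxable items → 9.25% → $0.28
Dry cleaning (3 garments) $30.67: taxable services → 0% → $0.00
Wall clock $57.27: other taxable items → 9.25% → $5.30
Dining chair $167.93: home furniture, buyer-exempt → 0% → $0.00
Laundry detergent $18.26: other taxable items → 9.25% → $1.69
Total tax = $0.28 + $5.30 + $1.69 = $7.27

$7.27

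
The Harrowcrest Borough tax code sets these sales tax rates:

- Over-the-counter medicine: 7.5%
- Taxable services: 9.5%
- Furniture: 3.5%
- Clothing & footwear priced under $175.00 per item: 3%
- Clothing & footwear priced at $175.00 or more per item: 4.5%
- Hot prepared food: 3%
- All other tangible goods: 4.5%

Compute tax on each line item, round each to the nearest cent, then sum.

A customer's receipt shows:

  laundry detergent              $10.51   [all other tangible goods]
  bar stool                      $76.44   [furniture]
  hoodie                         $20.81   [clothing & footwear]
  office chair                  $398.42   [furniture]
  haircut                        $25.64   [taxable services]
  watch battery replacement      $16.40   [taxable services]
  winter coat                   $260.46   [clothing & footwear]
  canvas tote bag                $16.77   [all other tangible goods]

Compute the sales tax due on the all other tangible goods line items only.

$1.22

Laundry detergent $10.51: all other tangible goods → 4.5% → $0.47
Canvas tote bag $16.77: all other tangible goods → 4.5% → $0.75
Tax on all other tangible goods = $0.47 + $0.75 = $1.22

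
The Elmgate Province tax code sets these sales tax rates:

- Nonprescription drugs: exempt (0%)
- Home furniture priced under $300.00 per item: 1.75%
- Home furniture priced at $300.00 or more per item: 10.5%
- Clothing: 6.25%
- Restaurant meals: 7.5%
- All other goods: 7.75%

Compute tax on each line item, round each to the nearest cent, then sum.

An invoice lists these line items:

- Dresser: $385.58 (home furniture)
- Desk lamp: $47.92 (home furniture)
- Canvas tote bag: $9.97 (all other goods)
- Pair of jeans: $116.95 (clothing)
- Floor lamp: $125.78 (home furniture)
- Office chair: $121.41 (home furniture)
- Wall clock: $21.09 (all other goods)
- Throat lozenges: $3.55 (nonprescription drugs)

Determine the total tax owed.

Dresser $385.58: home furniture, $300.00 or more → 10.5% → $40.49
Desk lamp $47.92: home furniture, under $300.00 → 1.75% → $0.84
Canvas tote bag $9.97: all other goods → 7.75% → $0.77
Pair of jeans $116.95: clothing → 6.25% → $7.31
Floor lamp $125.78: home furniture, under $300.00 → 1.75% → $2.20
Office chair $121.41: home furniture, under $300.00 → 1.75% → $2.12
Wall clock $21.09: all other goods → 7.75% → $1.63
Throat lozenges $3.55: nonprescription drugs → 0% → $0.00
Total tax = $40.49 + $0.84 + $0.77 + $7.31 + $2.20 + $2.12 + $1.63 = $55.36

$55.36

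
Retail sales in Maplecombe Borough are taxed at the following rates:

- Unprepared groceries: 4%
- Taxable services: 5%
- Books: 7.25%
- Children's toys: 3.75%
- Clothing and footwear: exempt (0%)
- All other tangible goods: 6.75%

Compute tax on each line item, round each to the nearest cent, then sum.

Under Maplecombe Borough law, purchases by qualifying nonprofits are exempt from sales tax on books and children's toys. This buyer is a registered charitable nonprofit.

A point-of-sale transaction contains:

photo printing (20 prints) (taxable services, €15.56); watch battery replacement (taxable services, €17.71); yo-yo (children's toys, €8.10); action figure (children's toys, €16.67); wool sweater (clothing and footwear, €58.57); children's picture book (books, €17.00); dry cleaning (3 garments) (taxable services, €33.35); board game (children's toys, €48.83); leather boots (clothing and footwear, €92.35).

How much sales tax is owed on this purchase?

€3.34

Photo printing (20 prints) €15.56: taxable services → 5% → €0.78
Watch battery replacement €17.71: taxable services → 5% → €0.89
Yo-yo €8.10: children's toys, buyer-exempt → 0% → €0.00
Action figure €16.67: children's toys, buyer-exempt → 0% → €0.00
Wool sweater €58.57: clothing and footwear → 0% → €0.00
Children's picture book €17.00: books, buyer-exempt → 0% → €0.00
Dry cleaning (3 garments) €33.35: taxable services → 5% → €1.67
Board game €48.83: children's toys, buyer-exempt → 0% → €0.00
Leather boots €92.35: clothing and footwear → 0% → €0.00
Total tax = €0.78 + €0.89 + €1.67 = €3.34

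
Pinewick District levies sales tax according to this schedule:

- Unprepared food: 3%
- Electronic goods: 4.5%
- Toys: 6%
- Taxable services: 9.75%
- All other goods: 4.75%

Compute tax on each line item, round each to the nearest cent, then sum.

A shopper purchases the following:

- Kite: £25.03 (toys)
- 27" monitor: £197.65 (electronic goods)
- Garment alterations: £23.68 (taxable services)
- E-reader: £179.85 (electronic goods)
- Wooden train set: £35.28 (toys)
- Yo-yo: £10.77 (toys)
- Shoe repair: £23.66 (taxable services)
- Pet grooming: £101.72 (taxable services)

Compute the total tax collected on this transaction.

£35.79

Kite £25.03: toys → 6% → £1.50
27" monitor £197.65: electronic goods → 4.5% → £8.89
Garment alterations £23.68: taxable services → 9.75% → £2.31
E-reader £179.85: electronic goods → 4.5% → £8.09
Wooden train set £35.28: toys → 6% → £2.12
Yo-yo £10.77: toys → 6% → £0.65
Shoe repair £23.66: taxable services → 9.75% → £2.31
Pet grooming £101.72: taxable services → 9.75% → £9.92
Total tax = £1.50 + £8.89 + £2.31 + £8.09 + £2.12 + £0.65 + £2.31 + £9.92 = £35.79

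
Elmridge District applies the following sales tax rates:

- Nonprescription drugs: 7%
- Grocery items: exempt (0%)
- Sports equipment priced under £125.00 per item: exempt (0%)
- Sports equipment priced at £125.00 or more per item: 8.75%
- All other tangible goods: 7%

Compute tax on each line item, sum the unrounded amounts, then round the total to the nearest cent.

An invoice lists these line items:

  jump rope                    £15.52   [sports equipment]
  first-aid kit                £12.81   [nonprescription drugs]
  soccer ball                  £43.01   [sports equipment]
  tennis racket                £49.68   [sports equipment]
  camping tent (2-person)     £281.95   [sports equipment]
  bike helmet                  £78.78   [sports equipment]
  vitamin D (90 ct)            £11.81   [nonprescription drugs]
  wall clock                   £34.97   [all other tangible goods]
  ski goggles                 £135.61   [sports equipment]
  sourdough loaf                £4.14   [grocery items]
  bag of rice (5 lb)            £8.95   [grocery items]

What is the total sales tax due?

Jump rope £15.52: sports equipment, under £125.00 → 0% → £0.00
First-aid kit £12.81: nonprescription drugs → 7% → £0.8967
Soccer ball £43.01: sports equipment, under £125.00 → 0% → £0.00
Tennis racket £49.68: sports equipment, under £125.00 → 0% → £0.00
Camping tent (2-person) £281.95: sports equipment, £125.00 or more → 8.75% → £24.670625
Bike helmet £78.78: sports equipment, under £125.00 → 0% → £0.00
Vitamin D (90 ct) £11.81: nonprescription drugs → 7% → £0.8267
Wall clock £34.97: all other tangible goods → 7% → £2.4479
Ski goggles £135.61: sports equipment, £125.00 or more → 8.75% → £11.865875
Sourdough loaf £4.14: grocery items → 0% → £0.00
Bag of rice (5 lb) £8.95: grocery items → 0% → £0.00
Unrounded tax sum = £40.7078 → £40.71

£40.71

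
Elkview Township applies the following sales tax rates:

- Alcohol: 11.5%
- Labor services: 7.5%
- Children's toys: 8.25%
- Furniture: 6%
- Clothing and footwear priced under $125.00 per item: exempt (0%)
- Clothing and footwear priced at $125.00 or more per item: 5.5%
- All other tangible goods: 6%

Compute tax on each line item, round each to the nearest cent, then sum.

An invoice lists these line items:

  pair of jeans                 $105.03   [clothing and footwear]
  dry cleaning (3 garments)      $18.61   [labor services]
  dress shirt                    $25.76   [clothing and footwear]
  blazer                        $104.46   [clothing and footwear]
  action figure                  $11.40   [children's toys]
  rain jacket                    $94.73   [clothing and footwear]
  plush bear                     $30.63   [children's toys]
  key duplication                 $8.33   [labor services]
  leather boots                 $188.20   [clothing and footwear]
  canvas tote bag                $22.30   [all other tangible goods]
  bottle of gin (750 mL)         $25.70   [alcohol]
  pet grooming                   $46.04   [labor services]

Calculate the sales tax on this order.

Pair of jeans $105.03: clothing and footwear, under $125.00 → 0% → $0.00
Dry cleaning (3 garments) $18.61: labor services → 7.5% → $1.40
Dress shirt $25.76: clothing and footwear, under $125.00 → 0% → $0.00
Blazer $104.46: clothing and footwear, under $125.00 → 0% → $0.00
Action figure $11.40: children's toys → 8.25% → $0.94
Rain jacket $94.73: clothing and footwear, under $125.00 → 0% → $0.00
Plush bear $30.63: children's toys → 8.25% → $2.53
Key duplication $8.33: labor services → 7.5% → $0.62
Leather boots $188.20: clothing and footwear, $125.00 or more → 5.5% → $10.35
Canvas tote bag $22.30: all other tangible goods → 6% → $1.34
Bottle of gin (750 mL) $25.70: alcohol → 11.5% → $2.96
Pet grooming $46.04: labor services → 7.5% → $3.45
Total tax = $1.40 + $0.94 + $2.53 + $0.62 + $10.35 + $1.34 + $2.96 + $3.45 = $23.59

$23.59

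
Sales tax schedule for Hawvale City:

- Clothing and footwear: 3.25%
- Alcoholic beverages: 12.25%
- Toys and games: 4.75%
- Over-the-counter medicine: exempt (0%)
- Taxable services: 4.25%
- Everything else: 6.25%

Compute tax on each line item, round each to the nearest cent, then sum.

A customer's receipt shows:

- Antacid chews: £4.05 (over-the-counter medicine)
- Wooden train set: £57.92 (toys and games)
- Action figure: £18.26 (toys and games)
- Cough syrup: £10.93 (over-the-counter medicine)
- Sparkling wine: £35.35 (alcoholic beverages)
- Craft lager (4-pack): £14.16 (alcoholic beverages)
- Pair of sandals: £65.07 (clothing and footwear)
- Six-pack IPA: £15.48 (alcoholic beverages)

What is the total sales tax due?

Antacid chews £4.05: over-the-counter medicine → 0% → £0.00
Wooden train set £57.92: toys and games → 4.75% → £2.75
Action figure £18.26: toys and games → 4.75% → £0.87
Cough syrup £10.93: over-the-counter medicine → 0% → £0.00
Sparkling wine £35.35: alcoholic beverages → 12.25% → £4.33
Craft lager (4-pack) £14.16: alcoholic beverages → 12.25% → £1.73
Pair of sandals £65.07: clothing and footwear → 3.25% → £2.11
Six-pack IPA £15.48: alcoholic beverages → 12.25% → £1.90
Total tax = £2.75 + £0.87 + £4.33 + £1.73 + £2.11 + £1.90 = £13.69

£13.69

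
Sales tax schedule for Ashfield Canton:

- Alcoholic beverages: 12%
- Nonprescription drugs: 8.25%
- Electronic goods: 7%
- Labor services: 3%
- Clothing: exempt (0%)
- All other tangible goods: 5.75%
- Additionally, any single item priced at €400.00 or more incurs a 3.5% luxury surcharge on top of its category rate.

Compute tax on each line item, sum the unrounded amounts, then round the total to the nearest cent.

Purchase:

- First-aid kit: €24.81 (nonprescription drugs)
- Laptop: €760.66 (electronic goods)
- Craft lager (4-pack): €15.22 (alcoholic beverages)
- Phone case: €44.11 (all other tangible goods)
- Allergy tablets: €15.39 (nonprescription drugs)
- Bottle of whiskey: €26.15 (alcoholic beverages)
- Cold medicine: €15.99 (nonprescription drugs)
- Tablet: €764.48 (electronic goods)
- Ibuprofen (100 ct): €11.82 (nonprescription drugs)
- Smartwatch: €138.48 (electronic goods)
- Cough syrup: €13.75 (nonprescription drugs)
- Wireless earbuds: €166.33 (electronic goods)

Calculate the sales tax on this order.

First-aid kit €24.81: nonprescription drugs → 8.25% → €2.046825
Laptop €760.66: electronic goods → 7% + 3.5% surcharge = 10.5% → €79.8693
Craft lager (4-pack) €15.22: alcoholic beverages → 12% → €1.8264
Phone case €44.11: all other tangible goods → 5.75% → €2.536325
Allergy tablets €15.39: nonprescription drugs → 8.25% → €1.269675
Bottle of whiskey €26.15: alcoholic beverages → 12% → €3.138
Cold medicine €15.99: nonprescription drugs → 8.25% → €1.319175
Tablet €764.48: electronic goods → 7% + 3.5% surcharge = 10.5% → €80.2704
Ibuprofen (100 ct) €11.82: nonprescription drugs → 8.25% → €0.97515
Smartwatch €138.48: electronic goods → 7% → €9.6936
Cough syrup €13.75: nonprescription drugs → 8.25% → €1.134375
Wireless earbuds €166.33: electronic goods → 7% → €11.6431
Unrounded tax sum = €195.722325 → €195.72

€195.72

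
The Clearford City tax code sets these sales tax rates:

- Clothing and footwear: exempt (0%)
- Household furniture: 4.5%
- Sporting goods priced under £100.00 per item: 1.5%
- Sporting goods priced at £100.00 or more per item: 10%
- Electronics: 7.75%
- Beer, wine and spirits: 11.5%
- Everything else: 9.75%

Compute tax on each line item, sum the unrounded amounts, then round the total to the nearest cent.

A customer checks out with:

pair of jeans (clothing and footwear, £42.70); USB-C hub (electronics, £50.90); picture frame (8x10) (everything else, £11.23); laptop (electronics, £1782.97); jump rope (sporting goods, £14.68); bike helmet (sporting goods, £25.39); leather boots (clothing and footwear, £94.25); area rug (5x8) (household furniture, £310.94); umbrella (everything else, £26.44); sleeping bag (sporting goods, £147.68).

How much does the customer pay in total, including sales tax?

£2682.34

Pair of jeans £42.70: clothing and footwear → 0% → £0.00
USB-C hub £50.90: electronics → 7.75% → £3.94475
Picture frame (8x10) £11.23: everything else → 9.75% → £1.094925
Laptop £1782.97: electronics → 7.75% → £138.180175
Jump rope £14.68: sporting goods, under £100.00 → 1.5% → £0.2202
Bike helmet £25.39: sporting goods, under £100.00 → 1.5% → £0.38085
Leather boots £94.25: clothing and footwear → 0% → £0.00
Area rug (5x8) £310.94: household furniture → 4.5% → £13.9923
Umbrella £26.44: everything else → 9.75% → £2.5779
Sleeping bag £147.68: sporting goods, £100.00 or more → 10% → £14.768
Subtotal = £2507.18; unrounded tax = £175.1591 → £175.16; total due = £2682.34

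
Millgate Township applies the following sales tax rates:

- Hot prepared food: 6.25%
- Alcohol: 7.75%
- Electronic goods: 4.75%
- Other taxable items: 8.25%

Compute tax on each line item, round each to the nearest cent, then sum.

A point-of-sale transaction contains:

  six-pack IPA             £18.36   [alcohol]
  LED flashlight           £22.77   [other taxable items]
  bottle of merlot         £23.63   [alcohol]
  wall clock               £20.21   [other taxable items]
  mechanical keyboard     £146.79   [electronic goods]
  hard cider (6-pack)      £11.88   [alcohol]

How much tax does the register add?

Six-pack IPA £18.36: alcohol → 7.75% → £1.42
LED flashlight £22.77: other taxable items → 8.25% → £1.88
Bottle of merlot £23.63: alcohol → 7.75% → £1.83
Wall clock £20.21: other taxable items → 8.25% → £1.67
Mechanical keyboard £146.79: electronic goods → 4.75% → £6.97
Hard cider (6-pack) £11.88: alcohol → 7.75% → £0.92
Total tax = £1.42 + £1.88 + £1.83 + £1.67 + £6.97 + £0.92 = £14.69

£14.69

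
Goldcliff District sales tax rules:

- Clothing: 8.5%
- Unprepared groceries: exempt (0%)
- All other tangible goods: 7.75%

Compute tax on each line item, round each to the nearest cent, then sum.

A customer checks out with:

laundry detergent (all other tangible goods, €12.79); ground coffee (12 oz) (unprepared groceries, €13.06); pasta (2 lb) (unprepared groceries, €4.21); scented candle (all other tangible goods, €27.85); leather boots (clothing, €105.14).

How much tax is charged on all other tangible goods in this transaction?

Laundry detergent €12.79: all other tangible goods → 7.75% → €0.99
Scented candle €27.85: all other tangible goods → 7.75% → €2.16
Tax on all other tangible goods = €0.99 + €2.16 = €3.15

€3.15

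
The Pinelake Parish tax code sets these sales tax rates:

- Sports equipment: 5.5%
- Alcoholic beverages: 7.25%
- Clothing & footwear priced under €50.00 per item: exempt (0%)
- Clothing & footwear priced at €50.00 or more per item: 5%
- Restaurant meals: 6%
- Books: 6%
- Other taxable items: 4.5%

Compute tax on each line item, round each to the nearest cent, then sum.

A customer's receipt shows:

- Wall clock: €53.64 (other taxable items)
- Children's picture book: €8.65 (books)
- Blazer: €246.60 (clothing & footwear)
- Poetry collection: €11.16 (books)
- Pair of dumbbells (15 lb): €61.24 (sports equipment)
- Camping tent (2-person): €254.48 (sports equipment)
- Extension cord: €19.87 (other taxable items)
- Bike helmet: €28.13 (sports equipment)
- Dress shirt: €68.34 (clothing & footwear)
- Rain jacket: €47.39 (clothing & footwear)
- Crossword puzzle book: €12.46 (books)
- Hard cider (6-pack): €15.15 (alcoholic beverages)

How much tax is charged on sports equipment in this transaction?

€18.92

Pair of dumbbells (15 lb) €61.24: sports equipment → 5.5% → €3.37
Camping tent (2-person) €254.48: sports equipment → 5.5% → €14.00
Bike helmet €28.13: sports equipment → 5.5% → €1.55
Tax on sports equipment = €3.37 + €14.00 + €1.55 = €18.92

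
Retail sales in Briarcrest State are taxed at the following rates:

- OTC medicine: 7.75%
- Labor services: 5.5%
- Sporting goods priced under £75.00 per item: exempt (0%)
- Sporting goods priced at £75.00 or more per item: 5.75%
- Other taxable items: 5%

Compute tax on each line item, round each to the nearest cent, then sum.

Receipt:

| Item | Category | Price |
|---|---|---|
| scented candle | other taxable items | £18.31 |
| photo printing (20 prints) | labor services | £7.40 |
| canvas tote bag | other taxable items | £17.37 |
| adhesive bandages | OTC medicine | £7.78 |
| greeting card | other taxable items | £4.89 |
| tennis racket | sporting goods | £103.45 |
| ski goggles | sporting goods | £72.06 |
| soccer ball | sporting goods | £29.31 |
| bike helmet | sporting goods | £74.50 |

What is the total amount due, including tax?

£344.06

Scented candle £18.31: other taxable items → 5% → £0.92
Photo printing (20 prints) £7.40: labor services → 5.5% → £0.41
Canvas tote bag £17.37: other taxable items → 5% → £0.87
Adhesive bandages £7.78: OTC medicine → 7.75% → £0.60
Greeting card £4.89: other taxable items → 5% → £0.24
Tennis racket £103.45: sporting goods, £75.00 or more → 5.75% → £5.95
Ski goggles £72.06: sporting goods, under £75.00 → 0% → £0.00
Soccer ball £29.31: sporting goods, under £75.00 → 0% → £0.00
Bike helmet £74.50: sporting goods, under £75.00 → 0% → £0.00
Subtotal = £335.07; tax = £8.99; total due = £344.06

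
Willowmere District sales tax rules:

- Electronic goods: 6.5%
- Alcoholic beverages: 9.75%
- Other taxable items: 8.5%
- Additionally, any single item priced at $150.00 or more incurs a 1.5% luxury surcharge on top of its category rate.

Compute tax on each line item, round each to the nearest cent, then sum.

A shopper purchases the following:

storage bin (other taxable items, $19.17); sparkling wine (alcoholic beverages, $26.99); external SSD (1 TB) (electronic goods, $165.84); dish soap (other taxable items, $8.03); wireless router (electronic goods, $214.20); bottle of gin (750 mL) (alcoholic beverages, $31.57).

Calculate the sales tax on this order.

$38.43

Storage bin $19.17: other taxable items → 8.5% → $1.63
Sparkling wine $26.99: alcoholic beverages → 9.75% → $2.63
External SSD (1 TB) $165.84: electronic goods → 6.5% + 1.5% surcharge = 8% → $13.27
Dish soap $8.03: other taxable items → 8.5% → $0.68
Wireless router $214.20: electronic goods → 6.5% + 1.5% surcharge = 8% → $17.14
Bottle of gin (750 mL) $31.57: alcoholic beverages → 9.75% → $3.08
Total tax = $1.63 + $2.63 + $13.27 + $0.68 + $17.14 + $3.08 = $38.43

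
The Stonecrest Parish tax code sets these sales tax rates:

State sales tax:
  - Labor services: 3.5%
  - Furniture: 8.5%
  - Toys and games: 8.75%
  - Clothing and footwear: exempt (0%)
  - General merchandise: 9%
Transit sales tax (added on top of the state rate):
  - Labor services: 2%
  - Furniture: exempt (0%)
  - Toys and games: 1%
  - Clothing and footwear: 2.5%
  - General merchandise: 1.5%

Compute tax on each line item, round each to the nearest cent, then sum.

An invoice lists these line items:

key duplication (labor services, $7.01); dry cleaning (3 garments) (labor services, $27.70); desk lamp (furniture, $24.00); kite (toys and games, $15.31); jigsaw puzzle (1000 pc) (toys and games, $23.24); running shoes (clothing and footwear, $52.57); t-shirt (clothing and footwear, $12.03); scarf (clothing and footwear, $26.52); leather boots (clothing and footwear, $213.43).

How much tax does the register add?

Key duplication $7.01: labor services → 3.5% + 2% transit = 5.5% → $0.39
Dry cleaning (3 garments) $27.70: labor services → 3.5% + 2% transit = 5.5% → $1.52
Desk lamp $24.00: furniture → 8.5% + 0% transit = 8.5% → $2.04
Kite $15.31: toys and games → 8.75% + 1% transit = 9.75% → $1.49
Jigsaw puzzle (1000 pc) $23.24: toys and games → 8.75% + 1% transit = 9.75% → $2.27
Running shoes $52.57: clothing and footwear → 0% + 2.5% transit = 2.5% → $1.31
T-shirt $12.03: clothing and footwear → 0% + 2.5% transit = 2.5% → $0.30
Scarf $26.52: clothing and footwear → 0% + 2.5% transit = 2.5% → $0.66
Leather boots $213.43: clothing and footwear → 0% + 2.5% transit = 2.5% → $5.34
Total tax = $0.39 + $1.52 + $2.04 + $1.49 + $2.27 + $1.31 + $0.30 + $0.66 + $5.34 = $15.32

$15.32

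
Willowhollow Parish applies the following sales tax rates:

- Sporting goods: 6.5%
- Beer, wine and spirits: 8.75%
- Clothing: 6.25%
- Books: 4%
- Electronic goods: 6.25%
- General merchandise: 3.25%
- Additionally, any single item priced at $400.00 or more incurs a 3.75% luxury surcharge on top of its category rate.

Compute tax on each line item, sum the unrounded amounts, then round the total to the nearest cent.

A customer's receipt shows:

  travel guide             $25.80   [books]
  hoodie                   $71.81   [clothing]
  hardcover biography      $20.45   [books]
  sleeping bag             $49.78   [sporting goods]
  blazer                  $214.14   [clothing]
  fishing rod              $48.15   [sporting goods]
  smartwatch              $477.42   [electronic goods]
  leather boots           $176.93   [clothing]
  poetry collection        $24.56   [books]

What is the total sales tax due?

$85.87

Travel guide $25.80: books → 4% → $1.032
Hoodie $71.81: clothing → 6.25% → $4.488125
Hardcover biography $20.45: books → 4% → $0.818
Sleeping bag $49.78: sporting goods → 6.5% → $3.2357
Blazer $214.14: clothing → 6.25% → $13.38375
Fishing rod $48.15: sporting goods → 6.5% → $3.12975
Smartwatch $477.42: electronic goods → 6.25% + 3.75% surcharge = 10% → $47.742
Leather boots $176.93: clothing → 6.25% → $11.058125
Poetry collection $24.56: books → 4% → $0.9824
Unrounded tax sum = $85.86985 → $85.87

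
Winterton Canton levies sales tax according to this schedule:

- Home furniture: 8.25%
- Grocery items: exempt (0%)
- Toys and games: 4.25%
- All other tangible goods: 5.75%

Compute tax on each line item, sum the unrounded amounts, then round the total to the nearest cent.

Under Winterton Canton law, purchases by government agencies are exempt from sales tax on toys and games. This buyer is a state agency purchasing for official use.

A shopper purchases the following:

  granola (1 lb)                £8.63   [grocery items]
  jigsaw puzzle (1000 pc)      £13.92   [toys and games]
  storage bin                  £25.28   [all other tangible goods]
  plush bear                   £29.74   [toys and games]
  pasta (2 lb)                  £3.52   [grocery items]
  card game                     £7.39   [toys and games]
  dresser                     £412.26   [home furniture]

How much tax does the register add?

£35.47

Granola (1 lb) £8.63: grocery items → 0% → £0.00
Jigsaw puzzle (1000 pc) £13.92: toys and games, buyer-exempt → 0% → £0.00
Storage bin £25.28: all other tangible goods → 5.75% → £1.4536
Plush bear £29.74: toys and games, buyer-exempt → 0% → £0.00
Pasta (2 lb) £3.52: grocery items → 0% → £0.00
Card game £7.39: toys and games, buyer-exempt → 0% → £0.00
Dresser £412.26: home furniture → 8.25% → £34.01145
Unrounded tax sum = £35.46505 → £35.47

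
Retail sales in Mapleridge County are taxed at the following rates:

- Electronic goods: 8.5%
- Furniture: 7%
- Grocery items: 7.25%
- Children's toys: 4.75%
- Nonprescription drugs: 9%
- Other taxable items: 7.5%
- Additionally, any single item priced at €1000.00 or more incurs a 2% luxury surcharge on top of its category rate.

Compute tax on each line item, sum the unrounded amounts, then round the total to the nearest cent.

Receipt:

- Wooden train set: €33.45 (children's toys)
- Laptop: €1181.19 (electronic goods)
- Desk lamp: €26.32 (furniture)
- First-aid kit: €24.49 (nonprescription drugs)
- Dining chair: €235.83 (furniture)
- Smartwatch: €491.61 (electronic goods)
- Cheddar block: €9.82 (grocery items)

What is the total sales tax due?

Wooden train set €33.45: children's toys → 4.75% → €1.588875
Laptop €1181.19: electronic goods → 8.5% + 2% surcharge = 10.5% → €124.02495
Desk lamp €26.32: furniture → 7% → €1.8424
First-aid kit €24.49: nonprescription drugs → 9% → €2.2041
Dining chair €235.83: furniture → 7% → €16.5081
Smartwatch €491.61: electronic goods → 8.5% → €41.78685
Cheddar block €9.82: grocery items → 7.25% → €0.71195
Unrounded tax sum = €188.667225 → €188.67

€188.67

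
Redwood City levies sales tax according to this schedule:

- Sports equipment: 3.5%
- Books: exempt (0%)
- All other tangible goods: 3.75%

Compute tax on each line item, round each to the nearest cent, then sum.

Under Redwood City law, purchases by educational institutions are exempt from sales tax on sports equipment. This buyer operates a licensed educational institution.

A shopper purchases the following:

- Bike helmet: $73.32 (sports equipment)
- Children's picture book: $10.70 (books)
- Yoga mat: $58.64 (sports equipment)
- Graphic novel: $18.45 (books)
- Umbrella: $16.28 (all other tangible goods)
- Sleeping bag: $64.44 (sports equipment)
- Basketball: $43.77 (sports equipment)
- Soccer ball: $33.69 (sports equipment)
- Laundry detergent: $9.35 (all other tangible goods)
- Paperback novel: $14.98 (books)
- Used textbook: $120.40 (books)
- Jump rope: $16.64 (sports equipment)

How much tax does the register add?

Bike helmet $73.32: sports equipment, buyer-exempt → 0% → $0.00
Children's picture book $10.70: books → 0% → $0.00
Yoga mat $58.64: sports equipment, buyer-exempt → 0% → $0.00
Graphic novel $18.45: books → 0% → $0.00
Umbrella $16.28: all other tangible goods → 3.75% → $0.61
Sleeping bag $64.44: sports equipment, buyer-exempt → 0% → $0.00
Basketball $43.77: sports equipment, buyer-exempt → 0% → $0.00
Soccer ball $33.69: sports equipment, buyer-exempt → 0% → $0.00
Laundry detergent $9.35: all other tangible goods → 3.75% → $0.35
Paperback novel $14.98: books → 0% → $0.00
Used textbook $120.40: books → 0% → $0.00
Jump rope $16.64: sports equipment, buyer-exempt → 0% → $0.00
Total tax = $0.61 + $0.35 = $0.96

$0.96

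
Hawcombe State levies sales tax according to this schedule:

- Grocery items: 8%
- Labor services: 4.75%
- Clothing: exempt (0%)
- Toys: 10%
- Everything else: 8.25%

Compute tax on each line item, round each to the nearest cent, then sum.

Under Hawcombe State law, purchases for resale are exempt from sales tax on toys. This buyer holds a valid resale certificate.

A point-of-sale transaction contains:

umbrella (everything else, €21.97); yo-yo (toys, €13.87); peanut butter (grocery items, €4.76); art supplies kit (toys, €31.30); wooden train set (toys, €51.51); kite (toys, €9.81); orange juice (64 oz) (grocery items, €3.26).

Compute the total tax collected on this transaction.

€2.45

Umbrella €21.97: everything else → 8.25% → €1.81
Yo-yo €13.87: toys, buyer-exempt → 0% → €0.00
Peanut butter €4.76: grocery items → 8% → €0.38
Art supplies kit €31.30: toys, buyer-exempt → 0% → €0.00
Wooden train set €51.51: toys, buyer-exempt → 0% → €0.00
Kite €9.81: toys, buyer-exempt → 0% → €0.00
Orange juice (64 oz) €3.26: grocery items → 8% → €0.26
Total tax = €1.81 + €0.38 + €0.26 = €2.45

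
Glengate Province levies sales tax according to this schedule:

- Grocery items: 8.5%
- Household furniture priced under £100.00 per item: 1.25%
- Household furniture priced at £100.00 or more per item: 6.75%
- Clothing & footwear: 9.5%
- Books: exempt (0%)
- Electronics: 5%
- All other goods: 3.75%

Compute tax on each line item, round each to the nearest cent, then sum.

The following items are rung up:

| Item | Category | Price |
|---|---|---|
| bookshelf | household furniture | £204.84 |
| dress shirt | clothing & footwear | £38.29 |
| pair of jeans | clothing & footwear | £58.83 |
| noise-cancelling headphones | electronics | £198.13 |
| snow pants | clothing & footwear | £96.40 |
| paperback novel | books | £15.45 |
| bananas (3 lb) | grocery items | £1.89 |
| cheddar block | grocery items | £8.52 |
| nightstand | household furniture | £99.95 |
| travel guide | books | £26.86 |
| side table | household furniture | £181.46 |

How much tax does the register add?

£56.51

Bookshelf £204.84: household furniture, £100.00 or more → 6.75% → £13.83
Dress shirt £38.29: clothing & footwear → 9.5% → £3.64
Pair of jeans £58.83: clothing & footwear → 9.5% → £5.59
Noise-cancelling headphones £198.13: electronics → 5% → £9.91
Snow pants £96.40: clothing & footwear → 9.5% → £9.16
Paperback novel £15.45: books → 0% → £0.00
Bananas (3 lb) £1.89: grocery items → 8.5% → £0.16
Cheddar block £8.52: grocery items → 8.5% → £0.72
Nightstand £99.95: household furniture, under £100.00 → 1.25% → £1.25
Travel guide £26.86: books → 0% → £0.00
Side table £181.46: household furniture, £100.00 or more → 6.75% → £12.25
Total tax = £13.83 + £3.64 + £5.59 + £9.91 + £9.16 + £0.16 + £0.72 + £1.25 + £12.25 = £56.51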